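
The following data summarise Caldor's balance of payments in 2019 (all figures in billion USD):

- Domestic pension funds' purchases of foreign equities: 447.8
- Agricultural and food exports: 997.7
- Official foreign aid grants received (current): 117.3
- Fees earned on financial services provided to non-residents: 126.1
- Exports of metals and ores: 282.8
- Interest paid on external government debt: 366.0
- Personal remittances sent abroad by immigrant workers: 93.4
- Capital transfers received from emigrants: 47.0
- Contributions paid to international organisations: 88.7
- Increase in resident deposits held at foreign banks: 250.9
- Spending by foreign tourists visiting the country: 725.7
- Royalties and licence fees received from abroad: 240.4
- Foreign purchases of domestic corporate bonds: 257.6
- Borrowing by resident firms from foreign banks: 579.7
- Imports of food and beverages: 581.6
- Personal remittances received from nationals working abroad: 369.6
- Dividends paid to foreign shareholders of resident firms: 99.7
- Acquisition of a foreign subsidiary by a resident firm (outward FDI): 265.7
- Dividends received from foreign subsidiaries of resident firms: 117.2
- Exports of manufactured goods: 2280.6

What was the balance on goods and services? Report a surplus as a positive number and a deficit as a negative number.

Goods: -581.6 + 282.8 + 2280.6 + 997.7 = 2979.5
Services: 126.1 + 725.7 + 240.4 = 1092.2
Trade balance = 2979.5 + 1092.2 = 4071.7
(Excluded from the trade balance — financial account: domestic pension funds' purchases of foreign equities 447.8, increase in resident deposits held at foreign banks 250.9, foreign purchases of domestic corporate bonds 257.6, borrowing by resident firms from foreign banks 579.7, acquisition of a foreign subsidiary by a resident firm (outward FDI) 265.7; secondary income: official foreign aid grants received (current) 117.3, personal remittances sent abroad by immigrant workers 93.4, contributions paid to international organisations 88.7, personal remittances received from nationals working abroad 369.6; primary income: interest paid on external government debt 366.0, dividends paid to foreign shareholders of resident firms 99.7, dividends received from foreign subsidiaries of resident firms 117.2; capital account: capital transfers received from emigrants 47.0.)

4071.7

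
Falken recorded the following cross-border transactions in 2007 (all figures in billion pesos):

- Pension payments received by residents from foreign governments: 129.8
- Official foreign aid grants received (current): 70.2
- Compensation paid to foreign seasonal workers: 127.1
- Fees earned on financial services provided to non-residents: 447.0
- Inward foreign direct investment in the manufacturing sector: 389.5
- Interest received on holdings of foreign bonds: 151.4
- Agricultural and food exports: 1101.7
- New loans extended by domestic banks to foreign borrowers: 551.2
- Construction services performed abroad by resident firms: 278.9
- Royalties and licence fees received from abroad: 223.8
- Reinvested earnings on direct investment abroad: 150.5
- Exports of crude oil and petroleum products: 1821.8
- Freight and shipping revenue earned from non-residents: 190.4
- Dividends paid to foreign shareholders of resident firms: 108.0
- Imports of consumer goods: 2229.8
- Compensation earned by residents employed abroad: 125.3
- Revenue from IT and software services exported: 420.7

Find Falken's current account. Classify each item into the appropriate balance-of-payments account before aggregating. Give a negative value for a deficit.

Goods: -2229.8 + 1101.7 + 1821.8 = 693.7
Services: 278.9 + 447.0 + 223.8 + 420.7 + 190.4 = 1560.8
Primary income: -127.1 - 108.0 + 151.4 + 125.3 + 150.5 = 192.1
Secondary income: 70.2 + 129.8 = 200.0
Current account = 693.7 + 1560.8 + 192.1 + 200.0 = 2646.6
(Excluded from the current account — financial account: inward foreign direct investment in the manufacturing sector 389.5, new loans extended by domestic banks to foreign borrowers 551.2.)

2646.6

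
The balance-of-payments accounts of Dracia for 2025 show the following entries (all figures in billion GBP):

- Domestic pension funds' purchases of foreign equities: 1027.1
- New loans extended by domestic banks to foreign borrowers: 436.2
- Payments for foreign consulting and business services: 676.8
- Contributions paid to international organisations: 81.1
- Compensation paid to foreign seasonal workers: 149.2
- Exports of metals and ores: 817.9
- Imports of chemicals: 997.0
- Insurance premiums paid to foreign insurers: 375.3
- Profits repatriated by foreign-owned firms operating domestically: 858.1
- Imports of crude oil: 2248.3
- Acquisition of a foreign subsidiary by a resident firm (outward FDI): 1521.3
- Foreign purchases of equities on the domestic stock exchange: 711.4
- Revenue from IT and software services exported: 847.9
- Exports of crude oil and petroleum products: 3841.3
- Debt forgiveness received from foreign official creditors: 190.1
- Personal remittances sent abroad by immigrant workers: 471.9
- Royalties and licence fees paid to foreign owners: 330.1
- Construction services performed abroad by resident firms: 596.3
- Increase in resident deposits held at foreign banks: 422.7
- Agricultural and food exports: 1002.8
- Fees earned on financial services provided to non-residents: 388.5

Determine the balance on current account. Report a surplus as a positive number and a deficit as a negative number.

1306.9

Goods: -2248.3 + 3841.3 + 817.9 + 1002.8 - 997.0 = 2416.7
Services: -375.3 - 676.8 - 330.1 + 847.9 + 596.3 + 388.5 = 450.5
Primary income: -858.1 - 149.2 = -1007.3
Secondary income: -81.1 - 471.9 = -553.0
Current account = 2416.7 + 450.5 + (-1007.3) + (-553.0) = 1306.9
(Excluded from the current account — financial account: domestic pension funds' purchases of foreign equities 1027.1, new loans extended by domestic banks to foreign borrowers 436.2, acquisition of a foreign subsidiary by a resident firm (outward FDI) 1521.3, foreign purchases of equities on the domestic stock exchange 711.4, increase in resident deposits held at foreign banks 422.7; capital account: debt forgiveness received from foreign official creditors 190.1.)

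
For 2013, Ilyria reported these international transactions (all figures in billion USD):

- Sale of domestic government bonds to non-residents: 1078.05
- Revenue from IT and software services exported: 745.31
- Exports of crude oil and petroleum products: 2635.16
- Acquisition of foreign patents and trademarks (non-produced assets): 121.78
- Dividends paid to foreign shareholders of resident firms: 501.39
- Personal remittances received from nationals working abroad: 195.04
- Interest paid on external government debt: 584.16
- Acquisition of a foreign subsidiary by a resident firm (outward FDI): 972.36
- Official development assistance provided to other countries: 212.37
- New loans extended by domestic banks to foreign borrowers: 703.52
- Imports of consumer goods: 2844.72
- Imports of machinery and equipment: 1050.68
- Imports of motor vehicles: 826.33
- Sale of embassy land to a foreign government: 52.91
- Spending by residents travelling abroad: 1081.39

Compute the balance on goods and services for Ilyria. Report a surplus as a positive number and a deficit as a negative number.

-2422.65

Goods: -826.33 + 2635.16 - 2844.72 - 1050.68 = -2086.57
Services: -1081.39 + 745.31 = -336.08
Trade balance = -2086.57 + (-336.08) = -2422.65
(Excluded from the trade balance — financial account: sale of domestic government bonds to non-residents 1078.05, acquisition of a foreign subsidiary by a resident firm (outward FDI) 972.36, new loans extended by domestic banks to foreign borrowers 703.52; capital account: acquisition of foreign patents and trademarks (non-produced assets) 121.78, sale of embassy land to a foreign government 52.91; primary income: dividends paid to foreign shareholders of resident firms 501.39, interest paid on external government debt 584.16; secondary income: personal remittances received from nationals working abroad 195.04, official development assistance provided to other countries 212.37.)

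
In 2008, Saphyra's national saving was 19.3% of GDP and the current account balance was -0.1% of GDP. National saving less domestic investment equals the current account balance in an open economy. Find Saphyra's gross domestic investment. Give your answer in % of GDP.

S - I = CA (net lending to the rest of the world).
I = S - CA = 19.3 - (-0.1) = 19.4

19.4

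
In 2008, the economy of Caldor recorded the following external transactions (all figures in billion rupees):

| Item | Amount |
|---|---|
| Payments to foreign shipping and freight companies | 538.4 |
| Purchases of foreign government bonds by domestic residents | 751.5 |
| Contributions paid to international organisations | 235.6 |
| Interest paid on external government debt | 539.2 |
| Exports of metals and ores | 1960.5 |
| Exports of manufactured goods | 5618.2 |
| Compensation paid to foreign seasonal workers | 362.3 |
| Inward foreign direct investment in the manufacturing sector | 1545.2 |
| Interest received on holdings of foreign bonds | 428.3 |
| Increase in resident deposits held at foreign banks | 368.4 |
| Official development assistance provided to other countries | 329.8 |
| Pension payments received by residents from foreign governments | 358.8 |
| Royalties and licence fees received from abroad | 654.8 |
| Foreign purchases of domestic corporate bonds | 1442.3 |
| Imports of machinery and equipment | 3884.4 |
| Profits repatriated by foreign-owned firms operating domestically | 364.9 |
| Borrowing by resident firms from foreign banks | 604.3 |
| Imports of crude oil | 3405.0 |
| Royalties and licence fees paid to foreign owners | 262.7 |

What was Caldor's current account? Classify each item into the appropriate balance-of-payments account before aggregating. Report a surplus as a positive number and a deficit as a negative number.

Goods: 5618.2 - 3405.0 + 1960.5 - 3884.4 = 289.3
Services: -538.4 + 654.8 - 262.7 = -146.3
Primary income: 428.3 - 364.9 - 362.3 - 539.2 = -838.1
Secondary income: 358.8 - 235.6 - 329.8 = -206.6
Current account = 289.3 + (-146.3) + (-838.1) + (-206.6) = -901.7
(Excluded from the current account — financial account: purchases of foreign government bonds by domestic residents 751.5, inward foreign direct investment in the manufacturing sector 1545.2, increase in resident deposits held at foreign banks 368.4, foreign purchases of domestic corporate bonds 1442.3, borrowing by resident firms from foreign banks 604.3.)

-901.7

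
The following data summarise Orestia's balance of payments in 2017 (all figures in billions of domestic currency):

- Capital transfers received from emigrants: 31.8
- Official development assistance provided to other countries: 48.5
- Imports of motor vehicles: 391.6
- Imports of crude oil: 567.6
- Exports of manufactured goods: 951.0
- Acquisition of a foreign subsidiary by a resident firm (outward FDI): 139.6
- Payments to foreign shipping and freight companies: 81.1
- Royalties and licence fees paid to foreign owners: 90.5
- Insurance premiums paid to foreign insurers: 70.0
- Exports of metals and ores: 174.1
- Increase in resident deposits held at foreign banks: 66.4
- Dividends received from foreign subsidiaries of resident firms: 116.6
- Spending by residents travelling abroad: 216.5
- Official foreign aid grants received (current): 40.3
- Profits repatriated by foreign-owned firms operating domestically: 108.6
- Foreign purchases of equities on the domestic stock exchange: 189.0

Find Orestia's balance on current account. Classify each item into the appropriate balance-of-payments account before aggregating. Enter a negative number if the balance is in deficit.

-292.4

Goods: 951.0 - 391.6 - 567.6 + 174.1 = 165.9
Services: -70.0 - 90.5 - 216.5 - 81.1 = -458.1
Primary income: -108.6 + 116.6 = 8.0
Secondary income: 40.3 - 48.5 = -8.2
Current account = 165.9 + (-458.1) + 8.0 + (-8.2) = -292.4
(Excluded from the current account — capital account: capital transfers received from emigrants 31.8; financial account: acquisition of a foreign subsidiary by a resident firm (outward FDI) 139.6, increase in resident deposits held at foreign banks 66.4, foreign purchases of equities on the domestic stock exchange 189.0.)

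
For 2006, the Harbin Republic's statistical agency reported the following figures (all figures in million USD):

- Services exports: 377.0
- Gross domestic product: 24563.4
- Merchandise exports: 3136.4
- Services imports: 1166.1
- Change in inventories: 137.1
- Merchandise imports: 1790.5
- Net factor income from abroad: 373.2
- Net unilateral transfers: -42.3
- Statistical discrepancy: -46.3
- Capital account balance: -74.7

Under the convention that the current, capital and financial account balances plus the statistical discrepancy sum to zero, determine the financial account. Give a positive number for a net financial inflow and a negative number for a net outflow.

-766.7

Goods balance = 3136.4 - 1790.5 = 1345.9
Services balance = 377.0 - 1166.1 = -789.1
Trade balance (goods + services) = 1345.9 + (-789.1) = 556.8
Net primary income = 373.2
Net secondary income = -42.3
Current account = 556.8 + 373.2 + (-42.3) = 887.7
Financial account = -(887.7 + (-74.7) + (-46.3)) = -766.7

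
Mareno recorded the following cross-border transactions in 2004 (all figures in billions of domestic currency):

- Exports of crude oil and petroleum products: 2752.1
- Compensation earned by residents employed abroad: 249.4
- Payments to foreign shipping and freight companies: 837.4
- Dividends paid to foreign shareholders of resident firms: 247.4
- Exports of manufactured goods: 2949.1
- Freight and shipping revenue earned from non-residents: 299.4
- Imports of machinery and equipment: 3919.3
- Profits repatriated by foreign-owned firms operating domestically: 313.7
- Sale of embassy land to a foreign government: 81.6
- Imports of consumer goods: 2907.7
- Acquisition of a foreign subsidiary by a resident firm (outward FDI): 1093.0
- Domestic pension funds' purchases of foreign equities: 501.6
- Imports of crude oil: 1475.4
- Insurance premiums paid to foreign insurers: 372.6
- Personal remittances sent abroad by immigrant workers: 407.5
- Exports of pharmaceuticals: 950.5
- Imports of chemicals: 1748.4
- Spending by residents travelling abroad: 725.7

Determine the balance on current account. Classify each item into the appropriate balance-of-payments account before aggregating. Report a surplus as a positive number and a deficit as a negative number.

-5754.6

Goods: -2907.7 + 2752.1 - 1748.4 - 3919.3 + 2949.1 + 950.5 - 1475.4 = -3399.1
Services: -725.7 + 299.4 - 837.4 - 372.6 = -1636.3
Primary income: -313.7 + 249.4 - 247.4 = -311.7
Secondary income: -407.5
Current account = (-3399.1) + (-1636.3) + (-311.7) + (-407.5) = -5754.6
(Excluded from the current account — capital account: sale of embassy land to a foreign government 81.6; financial account: acquisition of a foreign subsidiary by a resident firm (outward FDI) 1093.0, domestic pension funds' purchases of foreign equities 501.6.)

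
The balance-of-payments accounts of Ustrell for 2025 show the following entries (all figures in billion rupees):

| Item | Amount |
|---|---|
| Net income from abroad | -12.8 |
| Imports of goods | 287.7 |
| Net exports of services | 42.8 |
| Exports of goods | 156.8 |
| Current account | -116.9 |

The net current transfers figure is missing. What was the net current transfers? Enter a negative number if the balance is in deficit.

Current account = goods balance + services balance + net primary income + net secondary income
Sum of the known components = -100.9
Net current transfers = CA - (known components) = -116.9 - (-100.9) = -16.0

-16.0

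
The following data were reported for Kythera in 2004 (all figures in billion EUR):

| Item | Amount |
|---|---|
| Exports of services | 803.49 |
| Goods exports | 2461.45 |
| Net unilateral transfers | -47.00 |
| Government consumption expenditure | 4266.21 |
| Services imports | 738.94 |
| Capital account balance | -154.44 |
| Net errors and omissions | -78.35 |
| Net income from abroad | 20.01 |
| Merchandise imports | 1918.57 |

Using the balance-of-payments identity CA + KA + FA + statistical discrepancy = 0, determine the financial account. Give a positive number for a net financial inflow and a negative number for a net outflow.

-347.65

Goods balance = 2461.45 - 1918.57 = 542.88
Services balance = 803.49 - 738.94 = 64.55
Trade balance (goods + services) = 542.88 + 64.55 = 607.43
Net primary income = 20.01
Net secondary income = -47.00
Current account = 607.43 + 20.01 + (-47.00) = 580.44
Financial account = -(580.44 + (-154.44) + (-78.35)) = -347.65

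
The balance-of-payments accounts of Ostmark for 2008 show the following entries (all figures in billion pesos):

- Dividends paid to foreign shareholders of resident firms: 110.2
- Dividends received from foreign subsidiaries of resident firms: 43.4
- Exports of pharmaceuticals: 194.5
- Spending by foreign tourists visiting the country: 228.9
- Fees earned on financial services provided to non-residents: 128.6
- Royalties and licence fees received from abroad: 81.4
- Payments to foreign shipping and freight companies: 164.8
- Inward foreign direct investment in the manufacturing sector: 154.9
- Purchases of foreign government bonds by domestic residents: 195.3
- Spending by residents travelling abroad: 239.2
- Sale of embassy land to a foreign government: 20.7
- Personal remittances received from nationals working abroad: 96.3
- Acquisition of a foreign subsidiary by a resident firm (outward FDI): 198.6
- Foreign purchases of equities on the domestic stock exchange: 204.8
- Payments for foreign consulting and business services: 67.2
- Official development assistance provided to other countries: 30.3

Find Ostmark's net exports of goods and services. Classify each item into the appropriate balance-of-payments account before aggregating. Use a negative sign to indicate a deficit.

162.2

Goods: 194.5
Services: -164.8 + 228.9 + 81.4 + 128.6 - 239.2 - 67.2 = -32.3
Trade balance = 194.5 + (-32.3) = 162.2
(Excluded from the trade balance — primary income: dividends paid to foreign shareholders of resident firms 110.2, dividends received from foreign subsidiaries of resident firms 43.4; financial account: inward foreign direct investment in the manufacturing sector 154.9, purchases of foreign government bonds by domestic residents 195.3, acquisition of a foreign subsidiary by a resident firm (outward FDI) 198.6, foreign purchases of equities on the domestic stock exchange 204.8; capital account: sale of embassy land to a foreign government 20.7; secondary income: personal remittances received from nationals working abroad 96.3, official development assistance provided to other countries 30.3.)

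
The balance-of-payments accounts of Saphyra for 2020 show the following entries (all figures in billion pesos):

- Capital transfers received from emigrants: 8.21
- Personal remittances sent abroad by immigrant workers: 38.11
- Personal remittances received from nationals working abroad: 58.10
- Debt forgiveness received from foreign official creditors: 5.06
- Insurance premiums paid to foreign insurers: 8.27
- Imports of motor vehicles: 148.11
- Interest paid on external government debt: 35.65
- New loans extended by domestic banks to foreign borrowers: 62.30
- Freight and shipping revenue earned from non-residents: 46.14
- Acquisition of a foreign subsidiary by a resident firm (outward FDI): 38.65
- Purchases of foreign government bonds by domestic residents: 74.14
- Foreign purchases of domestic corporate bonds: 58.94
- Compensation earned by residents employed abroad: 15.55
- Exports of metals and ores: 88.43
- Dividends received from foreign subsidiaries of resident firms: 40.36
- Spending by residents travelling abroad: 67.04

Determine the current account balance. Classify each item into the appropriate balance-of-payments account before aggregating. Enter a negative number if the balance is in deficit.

-48.60

Goods: 88.43 - 148.11 = -59.68
Services: -8.27 + 46.14 - 67.04 = -29.17
Primary income: 40.36 - 35.65 + 15.55 = 20.26
Secondary income: 58.10 - 38.11 = 19.99
Current account = (-59.68) + (-29.17) + 20.26 + 19.99 = -48.60
(Excluded from the current account — capital account: capital transfers received from emigrants 8.21, debt forgiveness received from foreign official creditors 5.06; financial account: new loans extended by domestic banks to foreign borrowers 62.30, acquisition of a foreign subsidiary by a resident firm (outward FDI) 38.65, purchases of foreign government bonds by domestic residents 74.14, foreign purchases of domestic corporate bonds 58.94.)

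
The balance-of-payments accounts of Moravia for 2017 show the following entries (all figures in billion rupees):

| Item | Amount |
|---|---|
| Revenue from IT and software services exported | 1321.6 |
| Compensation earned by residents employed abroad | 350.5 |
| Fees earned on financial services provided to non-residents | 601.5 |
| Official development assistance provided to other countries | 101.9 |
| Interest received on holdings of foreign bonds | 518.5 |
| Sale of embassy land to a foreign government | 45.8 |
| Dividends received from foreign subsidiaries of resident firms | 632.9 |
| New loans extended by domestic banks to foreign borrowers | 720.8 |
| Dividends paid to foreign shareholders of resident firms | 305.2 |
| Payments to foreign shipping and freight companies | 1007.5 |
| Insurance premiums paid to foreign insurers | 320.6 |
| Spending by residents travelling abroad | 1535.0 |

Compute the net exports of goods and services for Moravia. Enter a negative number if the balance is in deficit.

Services: -320.6 - 1007.5 + 1321.6 - 1535.0 + 601.5 = -940.0
Trade balance = 0.0 + (-940.0) = -940.0
(Excluded from the trade balance — primary income: compensation earned by residents employed abroad 350.5, interest received on holdings of foreign bonds 518.5, dividends received from foreign subsidiaries of resident firms 632.9, dividends paid to foreign shareholders of resident firms 305.2; secondary income: official development assistance provided to other countries 101.9; capital account: sale of embassy land to a foreign government 45.8; financial account: new loans extended by domestic banks to foreign borrowers 720.8.)

-940.0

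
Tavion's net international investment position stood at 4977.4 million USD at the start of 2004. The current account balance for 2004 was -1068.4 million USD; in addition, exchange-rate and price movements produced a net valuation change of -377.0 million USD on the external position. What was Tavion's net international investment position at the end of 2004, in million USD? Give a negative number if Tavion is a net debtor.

3532.0

Change in NIIP = current account + net valuation change = -1068.4 + (-377.0) = -1445.4
End-of-year NIIP = 4977.4 + (-1445.4) = 3532.0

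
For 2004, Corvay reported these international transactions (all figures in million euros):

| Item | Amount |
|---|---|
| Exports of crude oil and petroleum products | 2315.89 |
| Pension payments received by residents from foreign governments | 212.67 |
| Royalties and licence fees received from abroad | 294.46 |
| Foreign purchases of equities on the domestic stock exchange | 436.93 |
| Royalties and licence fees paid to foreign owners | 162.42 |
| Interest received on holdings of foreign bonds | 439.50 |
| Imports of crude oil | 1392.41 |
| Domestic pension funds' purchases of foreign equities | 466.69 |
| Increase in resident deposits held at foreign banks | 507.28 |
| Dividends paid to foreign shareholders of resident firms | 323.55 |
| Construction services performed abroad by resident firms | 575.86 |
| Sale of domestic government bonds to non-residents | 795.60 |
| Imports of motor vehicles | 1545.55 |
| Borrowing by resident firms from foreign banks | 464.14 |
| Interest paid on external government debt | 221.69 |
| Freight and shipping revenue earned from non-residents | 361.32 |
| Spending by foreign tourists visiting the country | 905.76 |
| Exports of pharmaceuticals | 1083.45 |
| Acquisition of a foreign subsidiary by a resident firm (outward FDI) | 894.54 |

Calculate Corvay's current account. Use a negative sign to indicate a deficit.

Goods: 2315.89 - 1392.41 + 1083.45 - 1545.55 = 461.38
Services: 294.46 + 361.32 - 162.42 + 575.86 + 905.76 = 1974.98
Primary income: 439.50 - 323.55 - 221.69 = -105.74
Secondary income: 212.67
Current account = 461.38 + 1974.98 + (-105.74) + 212.67 = 2543.29
(Excluded from the current account — financial account: foreign purchases of equities on the domestic stock exchange 436.93, domestic pension funds' purchases of foreign equities 466.69, increase in resident deposits held at foreign banks 507.28, sale of domestic government bonds to non-residents 795.60, borrowing by resident firms from foreign banks 464.14, acquisition of a foreign subsidiary by a resident firm (outward FDI) 894.54.)

2543.29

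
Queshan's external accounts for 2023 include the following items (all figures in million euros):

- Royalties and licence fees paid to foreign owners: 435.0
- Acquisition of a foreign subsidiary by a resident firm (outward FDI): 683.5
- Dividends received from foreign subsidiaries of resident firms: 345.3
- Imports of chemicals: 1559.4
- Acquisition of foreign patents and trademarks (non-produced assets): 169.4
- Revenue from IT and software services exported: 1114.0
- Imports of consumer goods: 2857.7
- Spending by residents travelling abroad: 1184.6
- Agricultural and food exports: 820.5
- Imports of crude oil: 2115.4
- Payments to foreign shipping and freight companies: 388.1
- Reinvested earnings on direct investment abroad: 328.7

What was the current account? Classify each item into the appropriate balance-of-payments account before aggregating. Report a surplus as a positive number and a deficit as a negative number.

-5931.7

Goods: -2115.4 - 2857.7 + 820.5 - 1559.4 = -5712.0
Services: 1114.0 - 1184.6 - 388.1 - 435.0 = -893.7
Primary income: 345.3 + 328.7 = 674.0
Current account = (-5712.0) + (-893.7) + 674.0 = -5931.7
(Excluded from the current account — financial account: acquisition of a foreign subsidiary by a resident firm (outward FDI) 683.5; capital account: acquisition of foreign patents and trademarks (non-produced assets) 169.4.)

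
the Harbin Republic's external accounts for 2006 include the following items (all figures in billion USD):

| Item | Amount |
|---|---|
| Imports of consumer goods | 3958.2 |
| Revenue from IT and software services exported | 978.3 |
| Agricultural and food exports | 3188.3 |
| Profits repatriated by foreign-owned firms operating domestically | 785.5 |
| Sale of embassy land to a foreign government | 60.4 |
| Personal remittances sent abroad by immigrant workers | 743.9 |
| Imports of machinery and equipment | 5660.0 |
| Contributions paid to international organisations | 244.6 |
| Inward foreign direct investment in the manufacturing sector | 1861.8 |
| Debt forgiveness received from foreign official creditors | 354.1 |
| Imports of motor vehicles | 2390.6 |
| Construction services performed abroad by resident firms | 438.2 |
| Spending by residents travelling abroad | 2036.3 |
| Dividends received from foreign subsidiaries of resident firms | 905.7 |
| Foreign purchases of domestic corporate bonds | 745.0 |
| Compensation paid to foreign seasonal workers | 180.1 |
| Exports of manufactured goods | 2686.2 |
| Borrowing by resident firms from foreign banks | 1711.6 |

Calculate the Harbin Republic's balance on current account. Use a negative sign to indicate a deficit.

Goods: 3188.3 - 5660.0 - 2390.6 + 2686.2 - 3958.2 = -6134.3
Services: 978.3 + 438.2 - 2036.3 = -619.8
Primary income: 905.7 - 785.5 - 180.1 = -59.9
Secondary income: -743.9 - 244.6 = -988.5
Current account = (-6134.3) + (-619.8) + (-59.9) + (-988.5) = -7802.5
(Excluded from the current account — capital account: sale of embassy land to a foreign government 60.4, debt forgiveness received from foreign official creditors 354.1; financial account: inward foreign direct investment in the manufacturing sector 1861.8, foreign purchases of domestic corporate bonds 745.0, borrowing by resident firms from foreign banks 1711.6.)

-7802.5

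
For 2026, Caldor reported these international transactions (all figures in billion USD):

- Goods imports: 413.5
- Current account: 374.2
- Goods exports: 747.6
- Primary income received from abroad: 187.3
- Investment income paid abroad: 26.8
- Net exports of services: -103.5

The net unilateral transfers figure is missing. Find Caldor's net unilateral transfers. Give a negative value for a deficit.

Current account = goods balance + services balance + net primary income + net secondary income
Sum of the known components = 391.1
Net unilateral transfers = CA - (known components) = 374.2 - 391.1 = -16.9

-16.9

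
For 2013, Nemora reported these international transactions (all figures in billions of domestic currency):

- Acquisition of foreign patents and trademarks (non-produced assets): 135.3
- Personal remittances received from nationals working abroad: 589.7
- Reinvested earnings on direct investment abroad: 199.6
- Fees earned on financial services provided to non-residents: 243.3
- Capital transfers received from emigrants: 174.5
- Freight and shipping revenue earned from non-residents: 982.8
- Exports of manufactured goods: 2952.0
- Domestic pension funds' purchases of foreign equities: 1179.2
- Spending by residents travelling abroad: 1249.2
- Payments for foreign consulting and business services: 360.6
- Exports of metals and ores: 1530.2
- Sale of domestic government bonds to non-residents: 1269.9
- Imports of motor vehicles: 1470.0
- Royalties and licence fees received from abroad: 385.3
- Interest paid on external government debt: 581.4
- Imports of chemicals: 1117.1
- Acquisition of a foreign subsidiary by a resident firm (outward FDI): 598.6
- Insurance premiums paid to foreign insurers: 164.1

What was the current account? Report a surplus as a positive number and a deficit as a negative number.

1940.5

Goods: 1530.2 - 1470.0 + 2952.0 - 1117.1 = 1895.1
Services: -164.1 - 360.6 + 982.8 - 1249.2 + 243.3 + 385.3 = -162.5
Primary income: -581.4 + 199.6 = -381.8
Secondary income: 589.7
Current account = 1895.1 + (-162.5) + (-381.8) + 589.7 = 1940.5
(Excluded from the current account — capital account: acquisition of foreign patents and trademarks (non-produced assets) 135.3, capital transfers received from emigrants 174.5; financial account: domestic pension funds' purchases of foreign equities 1179.2, sale of domestic government bonds to non-residents 1269.9, acquisition of a foreign subsidiary by a resident firm (outward FDI) 598.6.)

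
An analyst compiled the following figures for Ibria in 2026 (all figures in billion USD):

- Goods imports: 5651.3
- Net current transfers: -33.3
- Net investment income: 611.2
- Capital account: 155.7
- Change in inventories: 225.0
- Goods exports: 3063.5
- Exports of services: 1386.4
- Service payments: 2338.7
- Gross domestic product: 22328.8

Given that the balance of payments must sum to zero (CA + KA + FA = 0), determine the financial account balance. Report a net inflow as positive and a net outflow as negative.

Goods balance = 3063.5 - 5651.3 = -2587.8
Services balance = 1386.4 - 2338.7 = -952.3
Trade balance (goods + services) = -2587.8 + (-952.3) = -3540.1
Net primary income = 611.2
Net secondary income = -33.3
Current account = -3540.1 + 611.2 + (-33.3) = -2962.2
Financial account = -(-2962.2 + 155.7) = 2806.5

2806.5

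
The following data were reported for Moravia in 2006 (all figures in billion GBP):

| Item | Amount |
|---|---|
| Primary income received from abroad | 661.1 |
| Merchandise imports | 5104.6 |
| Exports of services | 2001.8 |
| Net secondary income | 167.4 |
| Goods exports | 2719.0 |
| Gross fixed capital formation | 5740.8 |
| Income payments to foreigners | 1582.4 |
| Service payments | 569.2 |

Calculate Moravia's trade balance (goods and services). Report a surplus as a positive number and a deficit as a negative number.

-953.0

Goods balance = 2719.0 - 5104.6 = -2385.6
Services balance = 2001.8 - 569.2 = 1432.6
Trade balance (goods + services) = -2385.6 + 1432.6 = -953.0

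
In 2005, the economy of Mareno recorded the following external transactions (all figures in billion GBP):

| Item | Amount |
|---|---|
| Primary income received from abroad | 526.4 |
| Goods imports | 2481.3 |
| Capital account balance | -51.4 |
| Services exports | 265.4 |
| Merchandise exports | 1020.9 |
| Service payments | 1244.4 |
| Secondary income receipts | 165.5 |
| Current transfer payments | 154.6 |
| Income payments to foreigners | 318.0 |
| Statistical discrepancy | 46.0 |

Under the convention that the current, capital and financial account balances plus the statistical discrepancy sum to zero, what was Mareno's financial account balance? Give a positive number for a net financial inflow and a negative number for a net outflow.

2225.5

Goods balance = 1020.9 - 2481.3 = -1460.4
Services balance = 265.4 - 1244.4 = -979.0
Trade balance (goods + services) = -1460.4 + (-979.0) = -2439.4
Net primary income = 526.4 - 318.0 = 208.4
Net secondary income = 165.5 - 154.6 = 10.9
Current account = -2439.4 + 208.4 + 10.9 = -2220.1
Financial account = -(-2220.1 + (-51.4) + 46.0) = 2225.5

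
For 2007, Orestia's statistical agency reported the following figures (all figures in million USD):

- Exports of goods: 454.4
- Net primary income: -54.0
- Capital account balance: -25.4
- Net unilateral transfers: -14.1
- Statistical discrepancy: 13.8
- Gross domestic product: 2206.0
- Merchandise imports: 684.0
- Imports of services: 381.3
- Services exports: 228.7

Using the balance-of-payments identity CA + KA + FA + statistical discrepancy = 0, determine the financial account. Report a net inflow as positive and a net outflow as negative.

461.9

Goods balance = 454.4 - 684.0 = -229.6
Services balance = 228.7 - 381.3 = -152.6
Trade balance (goods + services) = -229.6 + (-152.6) = -382.2
Net primary income = -54.0
Net secondary income = -14.1
Current account = -382.2 + (-54.0) + (-14.1) = -450.3
Financial account = -(-450.3 + (-25.4) + 13.8) = 461.9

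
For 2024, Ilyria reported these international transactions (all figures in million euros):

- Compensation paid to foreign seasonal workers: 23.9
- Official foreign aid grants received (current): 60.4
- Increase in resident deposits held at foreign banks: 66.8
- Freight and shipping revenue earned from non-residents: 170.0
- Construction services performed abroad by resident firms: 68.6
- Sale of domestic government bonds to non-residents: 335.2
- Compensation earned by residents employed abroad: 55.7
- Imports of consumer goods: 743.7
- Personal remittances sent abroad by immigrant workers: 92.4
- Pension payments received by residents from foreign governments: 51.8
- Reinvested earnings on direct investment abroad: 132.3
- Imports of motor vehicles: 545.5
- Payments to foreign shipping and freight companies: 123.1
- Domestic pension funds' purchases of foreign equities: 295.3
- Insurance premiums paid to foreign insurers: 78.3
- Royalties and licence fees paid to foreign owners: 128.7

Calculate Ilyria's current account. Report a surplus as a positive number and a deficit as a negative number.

Goods: -743.7 - 545.5 = -1289.2
Services: -128.7 + 170.0 - 123.1 - 78.3 + 68.6 = -91.5
Primary income: 132.3 - 23.9 + 55.7 = 164.1
Secondary income: -92.4 + 51.8 + 60.4 = 19.8
Current account = (-1289.2) + (-91.5) + 164.1 + 19.8 = -1196.8
(Excluded from the current account — financial account: increase in resident deposits held at foreign banks 66.8, sale of domestic government bonds to non-residents 335.2, domestic pension funds' purchases of foreign equities 295.3.)

-1196.8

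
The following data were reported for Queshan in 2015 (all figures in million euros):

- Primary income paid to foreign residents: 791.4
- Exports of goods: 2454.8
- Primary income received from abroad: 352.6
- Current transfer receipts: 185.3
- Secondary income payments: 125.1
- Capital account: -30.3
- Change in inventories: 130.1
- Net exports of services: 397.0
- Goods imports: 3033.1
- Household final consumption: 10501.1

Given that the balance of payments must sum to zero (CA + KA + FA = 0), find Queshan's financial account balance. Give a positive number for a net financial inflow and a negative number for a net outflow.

Goods balance = 2454.8 - 3033.1 = -578.3
Services balance = 397.0
Trade balance (goods + services) = -578.3 + 397.0 = -181.3
Net primary income = 352.6 - 791.4 = -438.8
Net secondary income = 185.3 - 125.1 = 60.2
Current account = -181.3 + (-438.8) + 60.2 = -559.9
Financial account = -(-559.9 + (-30.3)) = 590.2

590.2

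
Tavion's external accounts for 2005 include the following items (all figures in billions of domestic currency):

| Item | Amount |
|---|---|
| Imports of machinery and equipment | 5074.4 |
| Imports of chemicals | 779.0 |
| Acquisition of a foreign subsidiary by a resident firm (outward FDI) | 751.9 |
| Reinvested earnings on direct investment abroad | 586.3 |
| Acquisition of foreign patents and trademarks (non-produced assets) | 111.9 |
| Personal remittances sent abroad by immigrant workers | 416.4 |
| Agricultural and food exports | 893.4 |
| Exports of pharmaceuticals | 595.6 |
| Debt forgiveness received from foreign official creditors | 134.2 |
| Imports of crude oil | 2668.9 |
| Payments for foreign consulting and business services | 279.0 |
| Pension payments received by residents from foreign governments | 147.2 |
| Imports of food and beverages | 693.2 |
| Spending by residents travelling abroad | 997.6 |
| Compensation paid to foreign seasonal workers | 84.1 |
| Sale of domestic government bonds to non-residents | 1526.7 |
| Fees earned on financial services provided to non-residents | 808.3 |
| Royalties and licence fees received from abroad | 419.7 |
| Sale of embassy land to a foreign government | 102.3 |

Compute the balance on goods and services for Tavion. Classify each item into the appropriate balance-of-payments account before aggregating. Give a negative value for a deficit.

Goods: -693.2 + 595.6 - 779.0 - 5074.4 - 2668.9 + 893.4 = -7726.5
Services: -279.0 + 808.3 - 997.6 + 419.7 = -48.6
Trade balance = -7726.5 + (-48.6) = -7775.1
(Excluded from the trade balance — financial account: acquisition of a foreign subsidiary by a resident firm (outward FDI) 751.9, sale of domestic government bonds to non-residents 1526.7; primary income: reinvested earnings on direct investment abroad 586.3, compensation paid to foreign seasonal workers 84.1; capital account: acquisition of foreign patents and trademarks (non-produced assets) 111.9, debt forgiveness received from foreign official creditors 134.2, sale of embassy land to a foreign government 102.3; secondary income: personal remittances sent abroad by immigrant workers 416.4, pension payments received by residents from foreign governments 147.2.)

-7775.1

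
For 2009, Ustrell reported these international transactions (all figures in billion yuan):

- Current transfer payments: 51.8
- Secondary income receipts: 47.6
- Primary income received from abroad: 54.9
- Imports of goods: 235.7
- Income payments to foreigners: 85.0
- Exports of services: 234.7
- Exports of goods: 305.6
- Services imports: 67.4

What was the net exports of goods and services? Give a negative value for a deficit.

237.2

Goods balance = 305.6 - 235.7 = 69.9
Services balance = 234.7 - 67.4 = 167.3
Trade balance (goods + services) = 69.9 + 167.3 = 237.2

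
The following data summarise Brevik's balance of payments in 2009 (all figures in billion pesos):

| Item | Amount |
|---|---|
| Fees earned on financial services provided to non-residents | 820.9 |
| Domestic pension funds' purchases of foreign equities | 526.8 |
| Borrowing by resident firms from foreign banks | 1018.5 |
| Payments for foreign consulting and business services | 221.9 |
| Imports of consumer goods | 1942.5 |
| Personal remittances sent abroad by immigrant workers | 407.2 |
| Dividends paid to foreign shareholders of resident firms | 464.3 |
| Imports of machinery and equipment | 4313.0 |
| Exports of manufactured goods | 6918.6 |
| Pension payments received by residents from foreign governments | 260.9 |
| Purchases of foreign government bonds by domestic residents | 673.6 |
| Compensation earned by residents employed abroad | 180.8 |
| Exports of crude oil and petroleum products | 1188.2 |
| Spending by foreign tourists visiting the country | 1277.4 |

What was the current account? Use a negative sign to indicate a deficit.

3297.9

Goods: 6918.6 - 4313.0 + 1188.2 - 1942.5 = 1851.3
Services: 1277.4 + 820.9 - 221.9 = 1876.4
Primary income: -464.3 + 180.8 = -283.5
Secondary income: -407.2 + 260.9 = -146.3
Current account = 1851.3 + 1876.4 + (-283.5) + (-146.3) = 3297.9
(Excluded from the current account — financial account: domestic pension funds' purchases of foreign equities 526.8, borrowing by resident firms from foreign banks 1018.5, purchases of foreign government bonds by domestic residents 673.6.)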